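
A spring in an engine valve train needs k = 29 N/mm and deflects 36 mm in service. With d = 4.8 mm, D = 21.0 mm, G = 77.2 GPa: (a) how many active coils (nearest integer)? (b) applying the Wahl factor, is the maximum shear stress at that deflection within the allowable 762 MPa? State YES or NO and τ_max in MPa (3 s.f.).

(a) 19 coils; (b) YES, τ_max = 691 MPa

N_a = Gd⁴/(8D³k) = (77.2×10³)(4.8⁴)/(8·21.0³·29) = 19.07 → N_a = 19
Actual rate k = Gd⁴/(8D³·19) = 29.113 N/mm
Working load F = kδ = 29.113·36 = 1048.1 N
C = 21.0/4.8 = 4.3750; K_W = (4C−1)/(4C−4)+0.615/C = 1.3628
τ_max = K_W·8FD/(πd³) = 1.3628·506.78 = 690.64 MPa
τ_max ≤ 762 MPa → acceptable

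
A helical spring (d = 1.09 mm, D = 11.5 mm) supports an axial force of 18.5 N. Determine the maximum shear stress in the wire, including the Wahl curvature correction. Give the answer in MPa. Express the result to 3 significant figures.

476 MPa

Spring index C = D/d = 11.5/1.09 = 10.5505
K_W = (4C−1)/(4C−4) + 0.615/C = 41.202/38.202 + 0.0583 = 1.1368
τ₀ = 8FD/(πd³) = 8·18.5·11.5/(π·1.09³) = 1702/4.0685 = 418.34 MPa
τ_max = K·τ₀ = 1.1368 × 418.34 = 475.58 MPa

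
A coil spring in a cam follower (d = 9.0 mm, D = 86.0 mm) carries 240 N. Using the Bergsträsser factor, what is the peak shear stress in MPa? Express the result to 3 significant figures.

82.3 MPa

Spring index C = D/d = 86.0/9.0 = 9.5556
K_B = (4C+2)/(4C−3) = 40.222/35.222 = 1.1420
τ₀ = 8FD/(πd³) = 8·240·86.0/(π·9.0³) = 165120/2290.2 = 72.098 MPa
τ_max = K·τ₀ = 1.1420 × 72.098 = 82.333 MPa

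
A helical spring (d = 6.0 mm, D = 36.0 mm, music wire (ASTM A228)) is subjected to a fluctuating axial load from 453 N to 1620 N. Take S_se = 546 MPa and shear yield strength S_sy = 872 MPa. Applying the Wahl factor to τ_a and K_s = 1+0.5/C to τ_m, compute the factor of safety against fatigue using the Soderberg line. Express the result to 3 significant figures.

0.897

C = D/d = 36.0/6.0 = 6.0000; K_W = (4C−1)/(4C−4)+0.615/C = 1.2525; K_s = 1+0.5/C = 1.0833
F_a = (F_max−F_min)/2 = 583.5 N; F_m = (F_max+F_min)/2 = 1036.5 N
τ_a = K_W·8F_aD/(πd³) = 1.2525 × 247.65 = 310.18 MPa
τ_m = K_s·8F_mD/(πd³) = 1.0833 × 439.9 = 476.56 MPa
Soderberg: 1/n_f = τ_a/S_se + τ_m/S_sy = 310.18/546 + 476.56/872 = 0.56809 + 0.54652 = 1.1146
n_f = 1/1.1146 = 0.8972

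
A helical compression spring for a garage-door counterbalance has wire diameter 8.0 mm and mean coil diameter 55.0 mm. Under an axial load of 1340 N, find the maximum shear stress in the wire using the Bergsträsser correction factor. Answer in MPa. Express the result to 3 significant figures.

Spring index C = D/d = 55.0/8.0 = 6.8750
K_B = (4C+2)/(4C−3) = 29.500/24.500 = 1.2041
τ₀ = 8FD/(πd³) = 8·1340·55.0/(π·8.0³) = 589600/1608.5 = 366.55 MPa
τ_max = K·τ₀ = 1.2041 × 366.55 = 441.36 MPa

441 MPa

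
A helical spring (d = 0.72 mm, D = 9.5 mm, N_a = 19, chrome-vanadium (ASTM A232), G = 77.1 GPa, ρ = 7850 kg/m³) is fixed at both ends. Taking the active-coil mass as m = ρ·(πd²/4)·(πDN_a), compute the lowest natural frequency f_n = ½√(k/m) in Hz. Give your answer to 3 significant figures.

148 Hz

k = Gd⁴/(8D³N_a) = (77.1×10³)(0.72⁴)/(8·9.5³·19) = 0.15899 N/mm = 158.99 N/m
Wire length L = πDN_a = π·9.5·19 = 567.06 mm
m = ρ·(πd²/4)·L = 7850 × 0.40715×10⁻⁶ m² × 0.56706 m = 0.0018124 kg
f_n = ½√(k/m) = 0.5·√(158.99/0.0018124) = 0.5·√(87724) = 148.09 Hz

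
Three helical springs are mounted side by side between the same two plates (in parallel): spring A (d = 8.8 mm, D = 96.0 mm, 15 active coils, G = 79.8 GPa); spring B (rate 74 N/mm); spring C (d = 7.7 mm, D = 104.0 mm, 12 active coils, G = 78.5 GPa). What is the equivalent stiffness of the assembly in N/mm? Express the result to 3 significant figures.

81.1 N/mm

k_A = Gd⁴/(8D³N_a) = (79.8×10³)(8.8⁴)/(8·96.0³·15) = 4.5075 N/mm
k_C = Gd⁴/(8D³N_a) = (78.5×10³)(7.7⁴)/(8·104.0³·12) = 2.5554 N/mm
Parallel: k_eq = 4.5075 + 74 + 2.5554 = 81.063 N/mm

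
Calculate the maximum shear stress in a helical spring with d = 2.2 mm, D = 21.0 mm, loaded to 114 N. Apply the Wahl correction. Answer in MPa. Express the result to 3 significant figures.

660 MPa

Spring index C = D/d = 21.0/2.2 = 9.5455
K_W = (4C−1)/(4C−4) + 0.615/C = 37.182/34.182 + 0.0644 = 1.1522
τ₀ = 8FD/(πd³) = 8·114·21.0/(π·2.2³) = 19152/33.452 = 572.53 MPa
τ_max = K·τ₀ = 1.1522 × 572.53 = 659.66 MPa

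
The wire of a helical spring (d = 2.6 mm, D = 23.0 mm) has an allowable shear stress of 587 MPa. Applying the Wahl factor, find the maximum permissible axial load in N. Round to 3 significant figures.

C = D/d = 23.0/2.6 = 8.8462
K_W = (4C−1)/(4C−4) + 0.615/C = 34.385/31.385 + 0.0695 = 1.1651
τ_max = K·8FD/(πd³) → F_max = τ_allow·πd³/(8DK)
F_max = 587·π·2.6³/(8·23.0·1.1651) = 32412/214.38 = 151.19 N

151 N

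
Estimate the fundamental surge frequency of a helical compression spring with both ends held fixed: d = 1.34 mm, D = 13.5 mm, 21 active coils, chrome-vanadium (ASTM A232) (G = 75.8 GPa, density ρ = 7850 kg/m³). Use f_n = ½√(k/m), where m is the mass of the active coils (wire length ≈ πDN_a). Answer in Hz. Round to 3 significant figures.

122 Hz

k = Gd⁴/(8D³N_a) = (75.8×10³)(1.34⁴)/(8·13.5³·21) = 0.59126 N/mm = 591.26 N/m
Wire length L = πDN_a = π·13.5·21 = 890.64 mm
m = ρ·(πd²/4)·L = 7850 × 1.4103×10⁻⁶ m² × 0.89064 m = 0.0098599 kg
f_n = ½√(k/m) = 0.5·√(591.26/0.0098599) = 0.5·√(59966) = 122.44 Hz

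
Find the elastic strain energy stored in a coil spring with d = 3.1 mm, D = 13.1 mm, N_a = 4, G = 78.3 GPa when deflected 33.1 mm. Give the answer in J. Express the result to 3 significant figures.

55.1 J

k = Gd⁴/(8D³N_a) = (78.3×10³)(3.1⁴)/(8·13.1³·4) = 100.52 N/mm
U = ½kδ² = 0.5 × 100.52 × 33.1² = 55064 N·mm = 55.064 J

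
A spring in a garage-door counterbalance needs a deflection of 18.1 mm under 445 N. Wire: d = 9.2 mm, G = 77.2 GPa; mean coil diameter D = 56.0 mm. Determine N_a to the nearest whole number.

16

Required rate k = F/δ = 445/18.1 = 24.586 N/mm
N_a = Gd⁴/(8D³k) = (77.2×10³ × 9.2⁴)/(8 × 56.0³ × 24.586)
    = 5.53055e+08 / 3.4541e+07 = 16.01 → 16 coils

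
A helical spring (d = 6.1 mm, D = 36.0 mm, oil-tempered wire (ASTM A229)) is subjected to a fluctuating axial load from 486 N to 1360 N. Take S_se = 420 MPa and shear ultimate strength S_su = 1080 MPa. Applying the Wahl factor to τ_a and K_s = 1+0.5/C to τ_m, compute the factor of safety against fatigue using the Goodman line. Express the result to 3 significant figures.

1.11

C = D/d = 36.0/6.1 = 5.9016; K_W = (4C−1)/(4C−4)+0.615/C = 1.2572; K_s = 1+0.5/C = 1.0847
F_a = (F_max−F_min)/2 = 437 N; F_m = (F_max+F_min)/2 = 923 N
τ_a = K_W·8F_aD/(πd³) = 1.2572 × 176.5 = 221.89 MPa
τ_m = K_s·8F_mD/(πd³) = 1.0847 × 372.78 = 404.36 MPa
Goodman: 1/n_f = τ_a/S_se + τ_m/S_su = 221.89/420 + 404.36/1080 = 0.52832 + 0.37441 = 0.90273
n_f = 1/0.90273 = 1.108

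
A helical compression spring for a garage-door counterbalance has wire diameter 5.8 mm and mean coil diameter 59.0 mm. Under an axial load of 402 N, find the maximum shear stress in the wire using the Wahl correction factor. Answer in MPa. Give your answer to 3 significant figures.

Spring index C = D/d = 59.0/5.8 = 10.1724
K_W = (4C−1)/(4C−4) + 0.615/C = 39.690/36.690 + 0.0605 = 1.1422
τ₀ = 8FD/(πd³) = 8·402·59.0/(π·5.8³) = 189744/612.96 = 309.55 MPa
τ_max = K·τ₀ = 1.1422 × 309.55 = 353.58 MPa

354 MPa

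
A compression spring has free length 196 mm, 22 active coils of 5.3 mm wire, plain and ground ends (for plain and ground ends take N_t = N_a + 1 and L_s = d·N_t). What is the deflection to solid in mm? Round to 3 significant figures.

N_t = 23; L_s = 5.3·23 = 121.9 mm
δ_solid = L₀ − L_s = 196 − 121.9 = 74.1 mm

74.1 mm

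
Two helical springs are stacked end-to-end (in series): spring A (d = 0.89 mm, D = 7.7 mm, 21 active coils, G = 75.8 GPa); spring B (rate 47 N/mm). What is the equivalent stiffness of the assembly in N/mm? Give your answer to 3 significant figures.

0.612 N/mm

k_A = Gd⁴/(8D³N_a) = (75.8×10³)(0.89⁴)/(8·7.7³·21) = 0.62008 N/mm
Series: 1/k_eq = 1/0.62008 + 1/47 = 1.634; k_eq = 0.61201 N/mm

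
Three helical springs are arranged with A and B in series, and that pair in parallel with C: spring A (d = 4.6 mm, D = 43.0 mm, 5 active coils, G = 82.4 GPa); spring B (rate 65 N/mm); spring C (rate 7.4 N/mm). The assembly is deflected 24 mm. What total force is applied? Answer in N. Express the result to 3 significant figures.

414 N

k_A = Gd⁴/(8D³N_a) = (82.4×10³)(4.6⁴)/(8·43.0³·5) = 11.601 N/mm
Springs A,B series: k_AB = 1/(1/11.601+1/65) = 9.844 N/mm; parallel with C: k_eq = 9.844+7.4 = 17.244 N/mm
F = k_eq·δ = 17.244·24 = 413.86 N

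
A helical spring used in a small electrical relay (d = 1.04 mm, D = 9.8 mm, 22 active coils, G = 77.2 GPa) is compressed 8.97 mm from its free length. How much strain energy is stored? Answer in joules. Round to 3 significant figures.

0.0219 J

k = Gd⁴/(8D³N_a) = (77.2×10³)(1.04⁴)/(8·9.8³·22) = 0.5452 N/mm
U = ½kδ² = 0.5 × 0.5452 × 8.97² = 21.934 N·mm = 0.021934 J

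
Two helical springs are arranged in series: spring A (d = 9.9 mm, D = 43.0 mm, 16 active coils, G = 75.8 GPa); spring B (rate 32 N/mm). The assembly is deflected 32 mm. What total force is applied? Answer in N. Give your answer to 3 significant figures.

k_A = Gd⁴/(8D³N_a) = (75.8×10³)(9.9⁴)/(8·43.0³·16) = 71.548 N/mm
Series: 1/k_eq = 1/71.548 + 1/32 = 0.045227; k_eq = 22.111 N/mm
F = k_eq·δ = 22.111·32 = 707.55 N

708 N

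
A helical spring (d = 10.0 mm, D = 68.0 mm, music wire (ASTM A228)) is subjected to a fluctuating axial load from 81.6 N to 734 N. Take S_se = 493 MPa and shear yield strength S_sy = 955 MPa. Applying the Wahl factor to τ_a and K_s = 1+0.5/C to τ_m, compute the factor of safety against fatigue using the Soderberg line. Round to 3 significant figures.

4.56

C = D/d = 68.0/10.0 = 6.8000; K_W = (4C−1)/(4C−4)+0.615/C = 1.2198; K_s = 1+0.5/C = 1.0735
F_a = (F_max−F_min)/2 = 326.2 N; F_m = (F_max+F_min)/2 = 407.8 N
τ_a = K_W·8F_aD/(πd³) = 1.2198 × 56.485 = 68.898 MPa
τ_m = K_s·8F_mD/(πd³) = 1.0735 × 70.615 = 75.807 MPa
Soderberg: 1/n_f = τ_a/S_se + τ_m/S_sy = 68.898/493 + 75.807/955 = 0.13975 + 0.07938 = 0.21913
n_f = 1/0.21913 = 4.563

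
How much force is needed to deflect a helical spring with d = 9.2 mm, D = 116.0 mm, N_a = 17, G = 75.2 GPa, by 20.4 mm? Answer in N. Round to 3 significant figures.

51.8 N

k = Gd⁴/(8D³N_a) = (75.2×10³)(9.2⁴)/(8·116.0³·17) = 2.5378 N/mm
F = k·δ = 2.5378 × 20.4 = 51.771 N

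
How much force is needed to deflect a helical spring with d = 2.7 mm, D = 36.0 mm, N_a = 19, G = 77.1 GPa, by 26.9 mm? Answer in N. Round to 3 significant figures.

k = Gd⁴/(8D³N_a) = (77.1×10³)(2.7⁴)/(8·36.0³·19) = 0.57777 N/mm
F = k·δ = 0.57777 × 26.9 = 15.542 N

15.5 N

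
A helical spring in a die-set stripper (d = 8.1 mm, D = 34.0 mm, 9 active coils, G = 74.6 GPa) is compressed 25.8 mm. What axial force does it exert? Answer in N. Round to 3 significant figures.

k = Gd⁴/(8D³N_a) = (74.6×10³)(8.1⁴)/(8·34.0³·9) = 113.48 N/mm
F = k·δ = 113.48 × 25.8 = 2927.7 N

2930 N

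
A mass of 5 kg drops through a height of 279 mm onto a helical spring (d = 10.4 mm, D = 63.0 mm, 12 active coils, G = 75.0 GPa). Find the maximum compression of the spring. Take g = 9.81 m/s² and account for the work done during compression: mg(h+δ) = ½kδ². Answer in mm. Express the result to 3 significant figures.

28.7 mm

k = Gd⁴/(8D³N_a) = (75.0×10³)(10.4⁴)/(8·63.0³·12) = 36.551 N/mm
W = mg = 5 × 9.81 = 49.05 N
½kδ² − Wδ − Wh = 0 → δ = (W + √(W² + 2kWh))/k
δ = (49.05 + √(2405.9 + 1.0004e+06))/36.551 = (49.05 + 1001.4)/36.551 = 28.739 mm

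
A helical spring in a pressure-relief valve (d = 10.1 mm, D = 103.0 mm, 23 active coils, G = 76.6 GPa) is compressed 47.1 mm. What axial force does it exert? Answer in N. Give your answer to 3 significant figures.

k = Gd⁴/(8D³N_a) = (76.6×10³)(10.1⁴)/(8·103.0³·23) = 3.9645 N/mm
F = k·δ = 3.9645 × 47.1 = 186.73 N

187 N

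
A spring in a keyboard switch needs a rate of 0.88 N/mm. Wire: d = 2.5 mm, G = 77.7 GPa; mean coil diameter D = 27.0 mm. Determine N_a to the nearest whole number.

22

N_a = Gd⁴/(8D³k) = (77.7×10³ × 2.5⁴)/(8 × 27.0³ × 0.88)
    = 3.03516e+06 / 138568 = 21.9 → 22 coils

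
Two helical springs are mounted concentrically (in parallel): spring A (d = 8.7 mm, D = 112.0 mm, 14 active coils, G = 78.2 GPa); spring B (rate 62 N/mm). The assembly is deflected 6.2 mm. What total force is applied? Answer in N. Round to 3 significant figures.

402 N

k_A = Gd⁴/(8D³N_a) = (78.2×10³)(8.7⁴)/(8·112.0³·14) = 2.8472 N/mm
Parallel: k_eq = 2.8472 + 62 = 64.847 N/mm
F = k_eq·δ = 64.847·6.2 = 402.05 N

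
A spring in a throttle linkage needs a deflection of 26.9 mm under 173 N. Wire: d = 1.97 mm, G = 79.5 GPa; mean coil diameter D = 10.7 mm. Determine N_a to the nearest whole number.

19

Required rate k = F/δ = 173/26.9 = 6.4312 N/mm
N_a = Gd⁴/(8D³k) = (79.5×10³ × 1.97⁴)/(8 × 10.7³ × 6.4312)
    = 1.19738e+06 / 63028.2 = 19 → 19 coils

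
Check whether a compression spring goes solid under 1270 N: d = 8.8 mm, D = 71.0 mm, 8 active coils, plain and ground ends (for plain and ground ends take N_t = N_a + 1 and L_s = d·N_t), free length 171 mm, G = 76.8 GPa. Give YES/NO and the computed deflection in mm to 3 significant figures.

NO, δ = 63.2 mm

k = Gd⁴/(8D³N_a) = (76.8×10³)(8.8⁴)/(8·71.0³·8) = 20.107 N/mm
N_t = 9; L_s = 8.8·9 = 79.2 mm; δ_solid = L₀ − L_s = 171 − 79.2 = 91.8 mm
δ = F/k = 1270/20.107 = 63.164 mm
δ < δ_solid → spring does not go solid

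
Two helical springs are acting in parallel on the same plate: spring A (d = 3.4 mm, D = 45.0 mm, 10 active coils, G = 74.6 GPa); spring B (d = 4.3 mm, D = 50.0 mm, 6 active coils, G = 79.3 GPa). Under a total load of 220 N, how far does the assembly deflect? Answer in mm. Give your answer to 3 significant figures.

k_A = Gd⁴/(8D³N_a) = (74.6×10³)(3.4⁴)/(8·45.0³·10) = 1.3675 N/mm
k_B = Gd⁴/(8D³N_a) = (79.3×10³)(4.3⁴)/(8·50.0³·6) = 4.5185 N/mm
Parallel: k_eq = 1.3675 + 4.5185 = 5.886 N/mm
δ = F/k_eq = 220/5.886 = 37.377 mm

37.4 mm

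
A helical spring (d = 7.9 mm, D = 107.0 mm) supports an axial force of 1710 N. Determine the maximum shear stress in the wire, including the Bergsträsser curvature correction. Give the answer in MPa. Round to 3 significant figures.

1040 MPa

Spring index C = D/d = 107.0/7.9 = 13.5443
K_B = (4C+2)/(4C−3) = 56.177/51.177 = 1.0977
τ₀ = 8FD/(πd³) = 8·1710·107.0/(π·7.9³) = 1.46376e+06/1548.9 = 945.02 MPa
τ_max = K·τ₀ = 1.0977 × 945.02 = 1037.3 MPa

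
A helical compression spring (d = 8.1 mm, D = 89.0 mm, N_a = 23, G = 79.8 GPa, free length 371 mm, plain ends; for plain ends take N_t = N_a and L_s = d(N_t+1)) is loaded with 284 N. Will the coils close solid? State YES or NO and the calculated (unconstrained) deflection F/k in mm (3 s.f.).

k = Gd⁴/(8D³N_a) = (79.8×10³)(8.1⁴)/(8·89.0³·23) = 2.6482 N/mm
N_t = 23; L_s = 8.1·24 = 194.4 mm; δ_solid = L₀ − L_s = 371 − 194.4 = 176.6 mm
δ = F/k = 284/2.6482 = 107.24 mm
δ < δ_solid → spring does not go solid

NO, δ = 107 mm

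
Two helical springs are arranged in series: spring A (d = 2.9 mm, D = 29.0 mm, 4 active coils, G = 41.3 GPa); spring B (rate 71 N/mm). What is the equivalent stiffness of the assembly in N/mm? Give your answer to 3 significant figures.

3.56 N/mm

k_A = Gd⁴/(8D³N_a) = (41.3×10³)(2.9⁴)/(8·29.0³·4) = 3.7428 N/mm
Series: 1/k_eq = 1/3.7428 + 1/71 = 0.28126; k_eq = 3.5554 N/mm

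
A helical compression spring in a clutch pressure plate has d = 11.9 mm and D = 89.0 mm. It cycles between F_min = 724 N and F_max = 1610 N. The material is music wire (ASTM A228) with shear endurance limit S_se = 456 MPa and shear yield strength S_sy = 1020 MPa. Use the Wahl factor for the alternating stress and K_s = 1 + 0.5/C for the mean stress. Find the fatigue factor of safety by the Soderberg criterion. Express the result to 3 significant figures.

C = D/d = 89.0/11.9 = 7.4790; K_W = (4C−1)/(4C−4)+0.615/C = 1.1980; K_s = 1+0.5/C = 1.0669
F_a = (F_max−F_min)/2 = 443 N; F_m = (F_max+F_min)/2 = 1167 N
τ_a = K_W·8F_aD/(πd³) = 1.1980 × 59.579 = 71.375 MPa
τ_m = K_s·8F_mD/(πd³) = 1.0669 × 156.95 = 167.44 MPa
Soderberg: 1/n_f = τ_a/S_se + τ_m/S_sy = 71.375/456 + 167.44/1020 = 0.15652 + 0.16416 = 0.32068
n_f = 1/0.32068 = 3.118

3.12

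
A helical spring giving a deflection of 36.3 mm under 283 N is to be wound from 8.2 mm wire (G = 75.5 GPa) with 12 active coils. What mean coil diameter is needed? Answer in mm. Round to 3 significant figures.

Required rate k = F/δ = 283/36.3 = 7.7961 N/mm
D = (Gd⁴/(8N_a·k))^(1/3) = (75.5×10³·8.2⁴/(8·12·7.7961))^(1/3)
  = (456091)^(1/3) = 76.9751 mm

77.0 mm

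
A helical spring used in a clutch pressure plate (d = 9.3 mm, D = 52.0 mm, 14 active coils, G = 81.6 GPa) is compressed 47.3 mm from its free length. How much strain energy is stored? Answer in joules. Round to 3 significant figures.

43.4 J

k = Gd⁴/(8D³N_a) = (81.6×10³)(9.3⁴)/(8·52.0³·14) = 38.761 N/mm
U = ½kδ² = 0.5 × 38.761 × 47.3² = 43360 N·mm = 43.36 J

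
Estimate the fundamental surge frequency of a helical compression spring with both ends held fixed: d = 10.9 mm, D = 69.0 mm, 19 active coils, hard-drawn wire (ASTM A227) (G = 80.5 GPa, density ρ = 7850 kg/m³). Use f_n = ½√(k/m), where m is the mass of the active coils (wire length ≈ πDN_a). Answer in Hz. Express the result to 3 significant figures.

k = Gd⁴/(8D³N_a) = (80.5×10³)(10.9⁴)/(8·69.0³·19) = 22.757 N/mm = 22757 N/m
Wire length L = πDN_a = π·69.0·19 = 4118.6 mm
m = ρ·(πd²/4)·L = 7850 × 93.313×10⁻⁶ m² × 4.1186 m = 3.0169 kg
f_n = ½√(k/m) = 0.5·√(22757/3.0169) = 0.5·√(7543) = 43.425 Hz

43.4 Hz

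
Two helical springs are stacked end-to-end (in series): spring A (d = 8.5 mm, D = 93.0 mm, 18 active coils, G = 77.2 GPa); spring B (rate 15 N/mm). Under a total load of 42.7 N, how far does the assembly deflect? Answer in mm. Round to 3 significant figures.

15.1 mm

k_A = Gd⁴/(8D³N_a) = (77.2×10³)(8.5⁴)/(8·93.0³·18) = 3.4792 N/mm
Series: 1/k_eq = 1/3.4792 + 1/15 = 0.35409; k_eq = 2.8242 N/mm
δ = F/k_eq = 42.7/2.8242 = 15.12 mm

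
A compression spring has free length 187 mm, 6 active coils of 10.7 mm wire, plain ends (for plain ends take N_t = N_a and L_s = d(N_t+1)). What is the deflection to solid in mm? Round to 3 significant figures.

112 mm

N_t = 6; L_s = 10.7·7 = 74.9 mm
δ_solid = L₀ − L_s = 187 − 74.9 = 112.1 mm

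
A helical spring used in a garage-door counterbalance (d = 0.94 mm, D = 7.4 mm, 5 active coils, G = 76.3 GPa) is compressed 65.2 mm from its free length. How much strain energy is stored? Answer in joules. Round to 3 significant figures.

k = Gd⁴/(8D³N_a) = (76.3×10³)(0.94⁴)/(8·7.4³·5) = 3.6752 N/mm
U = ½kδ² = 0.5 × 3.6752 × 65.2² = 7811.7 N·mm = 7.8117 J

7.81 J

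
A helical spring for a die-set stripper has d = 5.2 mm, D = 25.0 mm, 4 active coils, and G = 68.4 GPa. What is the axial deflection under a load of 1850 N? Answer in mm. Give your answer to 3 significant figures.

18.5 mm

k = Gd⁴/(8D³N_a) = (68.4×10³)(5.2⁴)/(8·25.0³·4) = 100.02 N/mm
δ = F/k = 1850 / 100.02 = 18.496 mm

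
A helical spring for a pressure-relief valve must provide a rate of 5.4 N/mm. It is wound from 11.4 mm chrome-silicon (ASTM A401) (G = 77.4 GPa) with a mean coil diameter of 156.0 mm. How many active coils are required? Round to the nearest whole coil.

N_a = Gd⁴/(8D³k) = (77.4×10³ × 11.4⁴)/(8 × 156.0³ × 5.4)
    = 1.30726e+09 / 1.64005e+08 = 7.971 → 8 coils

8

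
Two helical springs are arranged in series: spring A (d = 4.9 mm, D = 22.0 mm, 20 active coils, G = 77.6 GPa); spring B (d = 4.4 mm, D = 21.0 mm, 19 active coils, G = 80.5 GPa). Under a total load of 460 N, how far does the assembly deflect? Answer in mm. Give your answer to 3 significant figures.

39.0 mm

k_A = Gd⁴/(8D³N_a) = (77.6×10³)(4.9⁴)/(8·22.0³·20) = 26.258 N/mm
k_B = Gd⁴/(8D³N_a) = (80.5×10³)(4.4⁴)/(8·21.0³·19) = 21.434 N/mm
Series: 1/k_eq = 1/26.258 + 1/21.434 = 0.084739; k_eq = 11.801 N/mm
δ = F/k_eq = 460/11.801 = 38.98 mm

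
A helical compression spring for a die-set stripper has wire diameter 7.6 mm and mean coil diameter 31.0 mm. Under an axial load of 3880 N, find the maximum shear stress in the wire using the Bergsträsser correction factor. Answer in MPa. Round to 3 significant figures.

Spring index C = D/d = 31.0/7.6 = 4.0789
K_B = (4C+2)/(4C−3) = 18.316/13.316 = 1.3755
τ₀ = 8FD/(πd³) = 8·3880·31.0/(π·7.6³) = 962240/1379.1 = 697.74 MPa
τ_max = K·τ₀ = 1.3755 × 697.74 = 959.74 MPa

960 MPa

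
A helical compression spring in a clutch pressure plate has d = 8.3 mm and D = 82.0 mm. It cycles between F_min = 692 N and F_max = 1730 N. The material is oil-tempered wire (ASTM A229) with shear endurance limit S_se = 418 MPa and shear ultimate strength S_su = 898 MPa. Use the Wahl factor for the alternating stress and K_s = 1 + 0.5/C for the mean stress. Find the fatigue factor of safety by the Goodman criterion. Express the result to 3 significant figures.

0.964

C = D/d = 82.0/8.3 = 9.8795; K_W = (4C−1)/(4C−4)+0.615/C = 1.1467; K_s = 1+0.5/C = 1.0506
F_a = (F_max−F_min)/2 = 519 N; F_m = (F_max+F_min)/2 = 1211 N
τ_a = K_W·8F_aD/(πd³) = 1.1467 × 189.53 = 217.34 MPa
τ_m = K_s·8F_mD/(πd³) = 1.0506 × 442.25 = 464.63 MPa
Goodman: 1/n_f = τ_a/S_se + τ_m/S_su = 217.34/418 + 464.63/898 = 0.51996 + 0.51740 = 1.0374
n_f = 1/1.0374 = 0.964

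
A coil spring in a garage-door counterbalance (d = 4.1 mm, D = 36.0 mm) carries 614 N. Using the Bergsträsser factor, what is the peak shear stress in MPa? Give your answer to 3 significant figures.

944 MPa

Spring index C = D/d = 36.0/4.1 = 8.7805
K_B = (4C+2)/(4C−3) = 37.122/32.122 = 1.1557
τ₀ = 8FD/(πd³) = 8·614·36.0/(π·4.1³) = 176832/216.52 = 816.69 MPa
τ_max = K·τ₀ = 1.1557 × 816.69 = 943.82 MPa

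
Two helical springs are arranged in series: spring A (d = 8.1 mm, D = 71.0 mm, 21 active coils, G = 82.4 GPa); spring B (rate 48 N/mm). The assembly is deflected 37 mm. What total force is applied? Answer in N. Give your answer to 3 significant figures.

194 N

k_A = Gd⁴/(8D³N_a) = (82.4×10³)(8.1⁴)/(8·71.0³·21) = 5.8991 N/mm
Series: 1/k_eq = 1/5.8991 + 1/48 = 0.19035; k_eq = 5.2534 N/mm
F = k_eq·δ = 5.2534·37 = 194.38 N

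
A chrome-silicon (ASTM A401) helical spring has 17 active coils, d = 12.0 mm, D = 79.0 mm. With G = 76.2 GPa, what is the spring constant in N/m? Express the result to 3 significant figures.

23600 N/m

k = Gd⁴/(8D³N_a) = (76.2×10³ × 12.0⁴) / (8 × 79.0³ × 17)
  = 1.58008e+09 / 6.70533e+07 = 23.565 N/mm = 23565 N/m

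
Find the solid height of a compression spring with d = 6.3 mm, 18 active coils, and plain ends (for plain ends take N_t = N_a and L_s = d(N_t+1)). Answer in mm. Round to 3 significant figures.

plain ends: N_t = N_a = 18
L_s = d·(N_t+1) = 6.3 × 19 = 119.7 mm

120 mm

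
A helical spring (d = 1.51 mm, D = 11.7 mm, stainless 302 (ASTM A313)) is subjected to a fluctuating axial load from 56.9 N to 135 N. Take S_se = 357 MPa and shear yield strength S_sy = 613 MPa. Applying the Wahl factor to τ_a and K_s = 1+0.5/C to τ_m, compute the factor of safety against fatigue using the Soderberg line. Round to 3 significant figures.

C = D/d = 11.7/1.51 = 7.7483; K_W = (4C−1)/(4C−4)+0.615/C = 1.1905; K_s = 1+0.5/C = 1.0645
F_a = (F_max−F_min)/2 = 39.05 N; F_m = (F_max+F_min)/2 = 95.95 N
τ_a = K_W·8F_aD/(πd³) = 1.1905 × 337.92 = 402.3 MPa
τ_m = K_s·8F_mD/(πd³) = 1.0645 × 830.31 = 883.89 MPa
Soderberg: 1/n_f = τ_a/S_se + τ_m/S_sy = 402.3/357 + 883.89/613 = 1.12689 + 1.44191 = 2.5688
n_f = 1/2.5688 = 0.3893

0.389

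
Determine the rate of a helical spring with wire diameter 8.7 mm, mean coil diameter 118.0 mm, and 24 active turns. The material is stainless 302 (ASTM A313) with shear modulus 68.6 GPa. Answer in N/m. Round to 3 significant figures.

k = Gd⁴/(8D³N_a) = (68.6×10³ × 8.7⁴) / (8 × 118.0³ × 24)
  = 3.93008e+08 / 3.15462e+08 = 1.2458 N/mm = 1245.8 N/m

1250 N/m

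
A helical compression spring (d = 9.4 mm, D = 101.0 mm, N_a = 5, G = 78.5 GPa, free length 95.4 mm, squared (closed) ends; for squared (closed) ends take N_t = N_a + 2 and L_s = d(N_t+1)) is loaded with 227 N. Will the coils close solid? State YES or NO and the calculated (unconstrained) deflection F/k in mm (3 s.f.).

NO, δ = 15.3 mm

k = Gd⁴/(8D³N_a) = (78.5×10³)(9.4⁴)/(8·101.0³·5) = 14.872 N/mm
N_t = 7; L_s = 9.4·8 = 75.2 mm; δ_solid = L₀ − L_s = 95.4 − 75.2 = 20.2 mm
δ = F/k = 227/14.872 = 15.264 mm
δ < δ_solid → spring does not go solid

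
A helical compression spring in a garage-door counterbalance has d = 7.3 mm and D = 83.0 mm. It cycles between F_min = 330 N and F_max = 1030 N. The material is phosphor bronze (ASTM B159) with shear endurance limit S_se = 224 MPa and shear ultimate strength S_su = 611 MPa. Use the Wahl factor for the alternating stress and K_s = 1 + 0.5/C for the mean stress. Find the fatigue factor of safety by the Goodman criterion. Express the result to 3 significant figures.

C = D/d = 83.0/7.3 = 11.3699; K_W = (4C−1)/(4C−4)+0.615/C = 1.1264; K_s = 1+0.5/C = 1.0440
F_a = (F_max−F_min)/2 = 350 N; F_m = (F_max+F_min)/2 = 680 N
τ_a = K_W·8F_aD/(πd³) = 1.1264 × 190.16 = 214.2 MPa
τ_m = K_s·8F_mD/(πd³) = 1.0440 × 369.45 = 385.7 MPa
Goodman: 1/n_f = τ_a/S_se + τ_m/S_su = 214.2/224 + 385.7/611 = 0.95624 + 0.63126 = 1.5875
n_f = 1/1.5875 = 0.6299

0.630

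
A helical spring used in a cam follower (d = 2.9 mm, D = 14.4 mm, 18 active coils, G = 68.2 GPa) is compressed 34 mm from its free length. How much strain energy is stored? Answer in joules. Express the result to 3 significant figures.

k = Gd⁴/(8D³N_a) = (68.2×10³)(2.9⁴)/(8·14.4³·18) = 11.218 N/mm
U = ½kδ² = 0.5 × 11.218 × 34² = 6484.2 N·mm = 6.4842 J

6.48 J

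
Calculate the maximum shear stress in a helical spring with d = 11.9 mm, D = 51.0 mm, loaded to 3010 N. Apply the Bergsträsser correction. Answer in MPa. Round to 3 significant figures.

Spring index C = D/d = 51.0/11.9 = 4.2857
K_B = (4C+2)/(4C−3) = 19.143/14.143 = 1.3535
τ₀ = 8FD/(πd³) = 8·3010·51.0/(π·11.9³) = 1.22808e+06/5294.1 = 231.97 MPa
τ_max = K·τ₀ = 1.3535 × 231.97 = 313.98 MPa

314 MPa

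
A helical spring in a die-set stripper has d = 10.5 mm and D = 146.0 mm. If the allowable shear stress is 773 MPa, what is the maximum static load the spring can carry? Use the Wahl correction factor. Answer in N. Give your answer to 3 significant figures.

C = D/d = 146.0/10.5 = 13.9048
K_W = (4C−1)/(4C−4) + 0.615/C = 54.619/51.619 + 0.0442 = 1.1023
τ_max = K·8FD/(πd³) → F_max = τ_allow·πd³/(8DK)
F_max = 773·π·10.5³/(8·146.0·1.1023) = 2.8112e+06/1287.5 = 2183.4 N

2180 N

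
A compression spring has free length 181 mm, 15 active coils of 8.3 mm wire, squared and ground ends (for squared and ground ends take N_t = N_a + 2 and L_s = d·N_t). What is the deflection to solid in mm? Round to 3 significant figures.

39.9 mm

N_t = 17; L_s = 8.3·17 = 141.1 mm
δ_solid = L₀ − L_s = 181 − 141.1 = 39.9 mm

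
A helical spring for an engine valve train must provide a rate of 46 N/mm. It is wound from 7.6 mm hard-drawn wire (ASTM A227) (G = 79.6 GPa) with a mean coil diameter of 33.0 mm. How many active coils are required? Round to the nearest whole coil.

20

N_a = Gd⁴/(8D³k) = (79.6×10³ × 7.6⁴)/(8 × 33.0³ × 46)
    = 2.65563e+08 / 1.32248e+07 = 20.08 → 20 coils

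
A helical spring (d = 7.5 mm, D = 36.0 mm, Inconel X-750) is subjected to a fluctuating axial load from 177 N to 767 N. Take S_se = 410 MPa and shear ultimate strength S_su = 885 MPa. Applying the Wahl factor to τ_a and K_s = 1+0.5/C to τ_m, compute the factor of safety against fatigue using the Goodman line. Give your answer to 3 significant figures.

C = D/d = 36.0/7.5 = 4.8000; K_W = (4C−1)/(4C−4)+0.615/C = 1.3255; K_s = 1+0.5/C = 1.1042
F_a = (F_max−F_min)/2 = 295 N; F_m = (F_max+F_min)/2 = 472 N
τ_a = K_W·8F_aD/(πd³) = 1.3255 × 64.103 = 84.969 MPa
τ_m = K_s·8F_mD/(πd³) = 1.1042 × 102.57 = 113.25 MPa
Goodman: 1/n_f = τ_a/S_se + τ_m/S_su = 84.969/410 + 113.25/885 = 0.20724 + 0.12797 = 0.33521
n_f = 1/0.33521 = 2.983

2.98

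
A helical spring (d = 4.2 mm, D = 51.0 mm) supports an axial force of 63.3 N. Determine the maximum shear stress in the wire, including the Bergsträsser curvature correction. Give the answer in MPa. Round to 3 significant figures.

123 MPa

Spring index C = D/d = 51.0/4.2 = 12.1429
K_B = (4C+2)/(4C−3) = 50.571/45.571 = 1.1097
τ₀ = 8FD/(πd³) = 8·63.3·51.0/(π·4.2³) = 25826.4/232.75 = 110.96 MPa
τ_max = K·τ₀ = 1.1097 × 110.96 = 123.13 MPa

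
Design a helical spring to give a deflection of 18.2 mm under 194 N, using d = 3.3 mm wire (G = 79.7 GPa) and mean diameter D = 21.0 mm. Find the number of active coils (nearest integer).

Required rate k = F/δ = 194/18.2 = 10.659 N/mm
N_a = Gd⁴/(8D³k) = (79.7×10³ × 3.3⁴)/(8 × 21.0³ × 10.659)
    = 9.45179e+06 / 789729 = 11.97 → 12 coils

12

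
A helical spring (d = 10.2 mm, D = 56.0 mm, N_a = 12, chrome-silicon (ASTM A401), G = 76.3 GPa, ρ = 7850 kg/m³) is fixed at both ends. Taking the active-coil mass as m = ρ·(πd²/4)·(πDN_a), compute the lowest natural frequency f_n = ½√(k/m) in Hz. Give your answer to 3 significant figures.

95.1 Hz

k = Gd⁴/(8D³N_a) = (76.3×10³)(10.2⁴)/(8·56.0³·12) = 48.988 N/mm = 48988 N/m
Wire length L = πDN_a = π·56.0·12 = 2111.2 mm
m = ρ·(πd²/4)·L = 7850 × 81.713×10⁻⁶ m² × 2.1112 m = 1.3542 kg
f_n = ½√(k/m) = 0.5·√(48988/1.3542) = 0.5·√(36175) = 95.099 Hz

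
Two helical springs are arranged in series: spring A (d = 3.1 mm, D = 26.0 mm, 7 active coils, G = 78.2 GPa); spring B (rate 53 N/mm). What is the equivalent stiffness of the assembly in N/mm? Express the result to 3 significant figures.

k_A = Gd⁴/(8D³N_a) = (78.2×10³)(3.1⁴)/(8·26.0³·7) = 7.3375 N/mm
Series: 1/k_eq = 1/7.3375 + 1/53 = 0.15515; k_eq = 6.4452 N/mm

6.45 N/mm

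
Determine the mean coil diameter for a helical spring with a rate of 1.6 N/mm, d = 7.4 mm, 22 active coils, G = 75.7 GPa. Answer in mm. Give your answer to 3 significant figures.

93.1 mm

D = (Gd⁴/(8N_a·k))^(1/3) = (75.7×10³·7.4⁴/(8·22·1.6))^(1/3)
  = (806102)^(1/3) = 93.0672 mm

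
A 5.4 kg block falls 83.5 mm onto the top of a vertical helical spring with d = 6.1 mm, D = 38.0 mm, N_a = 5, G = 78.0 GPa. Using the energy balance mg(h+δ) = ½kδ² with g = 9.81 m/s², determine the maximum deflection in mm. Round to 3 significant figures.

k = Gd⁴/(8D³N_a) = (78.0×10³)(6.1⁴)/(8·38.0³·5) = 49.204 N/mm
W = mg = 5.4 × 9.81 = 52.974 N
½kδ² − Wδ − Wh = 0 → δ = (W + √(W² + 2kWh))/k
δ = (52.974 + √(2806.2 + 435294))/49.204 = (52.974 + 661.89)/49.204 = 14.529 mm

14.5 mm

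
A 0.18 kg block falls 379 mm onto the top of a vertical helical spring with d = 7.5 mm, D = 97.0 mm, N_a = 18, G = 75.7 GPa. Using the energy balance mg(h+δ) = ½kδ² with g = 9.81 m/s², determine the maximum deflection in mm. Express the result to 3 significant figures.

k = Gd⁴/(8D³N_a) = (75.7×10³)(7.5⁴)/(8·97.0³·18) = 1.8225 N/mm
W = mg = 0.18 × 9.81 = 1.7658 N
½kδ² − Wδ − Wh = 0 → δ = (W + √(W² + 2kWh))/k
δ = (1.7658 + √(3.118 + 2439.35))/1.8225 = (1.7658 + 49.421)/1.8225 = 28.086 mm

28.1 mm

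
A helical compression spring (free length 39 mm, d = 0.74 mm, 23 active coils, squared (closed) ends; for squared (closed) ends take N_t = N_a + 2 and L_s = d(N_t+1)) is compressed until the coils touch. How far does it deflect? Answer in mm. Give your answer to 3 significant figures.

N_t = 25; L_s = 0.74·26 = 19.24 mm
δ_solid = L₀ − L_s = 39 − 19.24 = 19.76 mm

19.8 mm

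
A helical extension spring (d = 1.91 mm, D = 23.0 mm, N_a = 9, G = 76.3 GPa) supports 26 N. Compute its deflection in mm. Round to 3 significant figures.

22.4 mm

k = Gd⁴/(8D³N_a) = (76.3×10³)(1.91⁴)/(8·23.0³·9) = 1.1592 N/mm
δ = F/k = 26 / 1.1592 = 22.43 mm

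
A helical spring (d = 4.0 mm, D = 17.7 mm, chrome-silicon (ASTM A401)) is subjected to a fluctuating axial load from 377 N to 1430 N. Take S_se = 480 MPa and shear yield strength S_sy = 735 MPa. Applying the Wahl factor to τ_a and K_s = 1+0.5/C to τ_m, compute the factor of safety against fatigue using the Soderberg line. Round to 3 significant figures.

C = D/d = 17.7/4.0 = 4.4250; K_W = (4C−1)/(4C−4)+0.615/C = 1.3580; K_s = 1+0.5/C = 1.1130
F_a = (F_max−F_min)/2 = 526.5 N; F_m = (F_max+F_min)/2 = 903.5 N
τ_a = K_W·8F_aD/(πd³) = 1.3580 × 370.79 = 503.52 MPa
τ_m = K_s·8F_mD/(πd³) = 1.1130 × 636.3 = 708.2 MPa
Soderberg: 1/n_f = τ_a/S_se + τ_m/S_sy = 503.52/480 + 708.2/735 = 1.04901 + 0.96353 = 2.0125
n_f = 1/2.0125 = 0.4969

0.497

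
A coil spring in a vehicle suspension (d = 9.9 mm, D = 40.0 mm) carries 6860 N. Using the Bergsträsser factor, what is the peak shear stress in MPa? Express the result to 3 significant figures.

994 MPa

Spring index C = D/d = 40.0/9.9 = 4.0404
K_B = (4C+2)/(4C−3) = 18.162/13.162 = 1.3799
τ₀ = 8FD/(πd³) = 8·6860·40.0/(π·9.9³) = 2.1952e+06/3048.3 = 720.14 MPa
τ_max = K·τ₀ = 1.3799 × 720.14 = 993.72 MPa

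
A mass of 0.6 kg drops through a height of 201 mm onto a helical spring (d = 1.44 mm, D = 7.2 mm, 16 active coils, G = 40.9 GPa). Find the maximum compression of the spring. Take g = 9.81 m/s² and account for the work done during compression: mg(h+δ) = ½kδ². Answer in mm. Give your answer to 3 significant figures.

k = Gd⁴/(8D³N_a) = (40.9×10³)(1.44⁴)/(8·7.2³·16) = 3.681 N/mm
W = mg = 0.6 × 9.81 = 5.886 N
½kδ² − Wδ − Wh = 0 → δ = (W + √(W² + 2kWh))/k
δ = (5.886 + √(34.645 + 8709.88))/3.681 = (5.886 + 93.512)/3.681 = 27.003 mm

27.0 mm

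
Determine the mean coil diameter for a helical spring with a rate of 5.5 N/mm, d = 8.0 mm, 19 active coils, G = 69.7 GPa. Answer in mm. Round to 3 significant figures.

69.9 mm

D = (Gd⁴/(8N_a·k))^(1/3) = (69.7×10³·8.0⁴/(8·19·5.5))^(1/3)
  = (341497)^(1/3) = 69.8976 mm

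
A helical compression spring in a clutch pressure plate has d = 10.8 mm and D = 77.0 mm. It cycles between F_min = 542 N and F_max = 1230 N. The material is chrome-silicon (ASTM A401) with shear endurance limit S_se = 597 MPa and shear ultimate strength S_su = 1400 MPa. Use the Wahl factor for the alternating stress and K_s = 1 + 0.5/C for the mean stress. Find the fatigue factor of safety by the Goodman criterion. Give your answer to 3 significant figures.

4.68

C = D/d = 77.0/10.8 = 7.1296; K_W = (4C−1)/(4C−4)+0.615/C = 1.2086; K_s = 1+0.5/C = 1.0701
F_a = (F_max−F_min)/2 = 344 N; F_m = (F_max+F_min)/2 = 886 N
τ_a = K_W·8F_aD/(πd³) = 1.2086 × 53.545 = 64.715 MPa
τ_m = K_s·8F_mD/(πd³) = 1.0701 × 137.91 = 147.58 MPa
Goodman: 1/n_f = τ_a/S_se + τ_m/S_su = 64.715/597 + 147.58/1400 = 0.10840 + 0.10541 = 0.21382
n_f = 1/0.21382 = 4.677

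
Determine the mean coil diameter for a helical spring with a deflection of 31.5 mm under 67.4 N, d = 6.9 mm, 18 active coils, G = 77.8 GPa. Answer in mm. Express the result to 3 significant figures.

Required rate k = F/δ = 67.4/31.5 = 2.1397 N/mm
D = (Gd⁴/(8N_a·k))^(1/3) = (77.8×10³·6.9⁴/(8·18·2.1397))^(1/3)
  = (572353)^(1/3) = 83.0274 mm

83.0 mm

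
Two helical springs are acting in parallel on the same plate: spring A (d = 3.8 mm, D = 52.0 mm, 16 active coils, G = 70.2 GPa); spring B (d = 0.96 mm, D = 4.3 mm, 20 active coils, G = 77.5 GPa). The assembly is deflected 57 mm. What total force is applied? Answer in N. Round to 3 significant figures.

k_A = Gd⁴/(8D³N_a) = (70.2×10³)(3.8⁴)/(8·52.0³·16) = 0.8133 N/mm
k_B = Gd⁴/(8D³N_a) = (77.5×10³)(0.96⁴)/(8·4.3³·20) = 5.1744 N/mm
Parallel: k_eq = 0.8133 + 5.1744 = 5.9877 N/mm
F = k_eq·δ = 5.9877·57 = 341.3 N

341 N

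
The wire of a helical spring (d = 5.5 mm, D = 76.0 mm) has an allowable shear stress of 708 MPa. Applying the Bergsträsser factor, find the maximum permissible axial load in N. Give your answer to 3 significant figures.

556 N

C = D/d = 76.0/5.5 = 13.8182
K_B = (4C+2)/(4C−3) = 57.273/52.273 = 1.0957
τ_max = K·8FD/(πd³) → F_max = τ_allow·πd³/(8DK)
F_max = 708·π·5.5³/(8·76.0·1.0957) = 3.7006e+05/666.16 = 555.51 N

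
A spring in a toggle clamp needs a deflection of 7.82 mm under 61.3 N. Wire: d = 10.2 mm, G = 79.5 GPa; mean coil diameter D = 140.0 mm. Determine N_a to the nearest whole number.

5

Required rate k = F/δ = 61.3/7.82 = 7.8389 N/mm
N_a = Gd⁴/(8D³k) = (79.5×10³ × 10.2⁴)/(8 × 140.0³ × 7.8389)
    = 8.60534e+08 / 1.72079e+08 = 5.001 → 5 coils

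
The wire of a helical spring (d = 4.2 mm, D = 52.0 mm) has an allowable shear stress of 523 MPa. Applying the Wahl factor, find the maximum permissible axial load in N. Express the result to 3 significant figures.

262 N

C = D/d = 52.0/4.2 = 12.3810
K_W = (4C−1)/(4C−4) + 0.615/C = 48.524/45.524 + 0.0497 = 1.1156
τ_max = K·8FD/(πd³) → F_max = τ_allow·πd³/(8DK)
F_max = 523·π·4.2³/(8·52.0·1.1156) = 1.2173e+05/464.08 = 262.31 N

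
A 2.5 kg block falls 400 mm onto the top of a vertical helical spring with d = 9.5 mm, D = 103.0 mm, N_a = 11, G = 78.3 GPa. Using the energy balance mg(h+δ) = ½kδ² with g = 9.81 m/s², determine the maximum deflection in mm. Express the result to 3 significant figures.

58.2 mm

k = Gd⁴/(8D³N_a) = (78.3×10³)(9.5⁴)/(8·103.0³·11) = 6.6323 N/mm
W = mg = 2.5 × 9.81 = 24.525 N
½kδ² − Wδ − Wh = 0 → δ = (W + √(W² + 2kWh))/k
δ = (24.525 + √(601.48 + 130125))/6.6323 = (24.525 + 361.56)/6.6323 = 58.213 mm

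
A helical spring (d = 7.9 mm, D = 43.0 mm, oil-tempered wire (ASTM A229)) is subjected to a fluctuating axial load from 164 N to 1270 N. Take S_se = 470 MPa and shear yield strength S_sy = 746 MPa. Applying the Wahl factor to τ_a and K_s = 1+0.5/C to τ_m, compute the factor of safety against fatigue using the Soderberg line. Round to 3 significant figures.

C = D/d = 43.0/7.9 = 5.4430; K_W = (4C−1)/(4C−4)+0.615/C = 1.2818; K_s = 1+0.5/C = 1.0919
F_a = (F_max−F_min)/2 = 553 N; F_m = (F_max+F_min)/2 = 717 N
τ_a = K_W·8F_aD/(πd³) = 1.2818 × 122.82 = 157.42 MPa
τ_m = K_s·8F_mD/(πd³) = 1.0919 × 159.24 = 173.87 MPa
Soderberg: 1/n_f = τ_a/S_se + τ_m/S_sy = 157.42/470 + 173.87/746 = 0.33494 + 0.23306 = 0.56801
n_f = 1/0.56801 = 1.761

1.76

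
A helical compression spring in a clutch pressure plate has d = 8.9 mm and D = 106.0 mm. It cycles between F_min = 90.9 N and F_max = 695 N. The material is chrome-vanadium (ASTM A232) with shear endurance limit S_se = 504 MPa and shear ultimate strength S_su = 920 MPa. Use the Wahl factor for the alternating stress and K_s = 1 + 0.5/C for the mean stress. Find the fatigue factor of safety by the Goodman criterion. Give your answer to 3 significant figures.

C = D/d = 106.0/8.9 = 11.9101; K_W = (4C−1)/(4C−4)+0.615/C = 1.1204; K_s = 1+0.5/C = 1.0420
F_a = (F_max−F_min)/2 = 302.05 N; F_m = (F_max+F_min)/2 = 392.95 N
τ_a = K_W·8F_aD/(πd³) = 1.1204 × 115.65 = 129.57 MPa
τ_m = K_s·8F_mD/(πd³) = 1.0420 × 150.46 = 156.77 MPa
Goodman: 1/n_f = τ_a/S_se + τ_m/S_su = 129.57/504 + 156.77/920 = 0.25709 + 0.17041 = 0.4275
n_f = 1/0.4275 = 2.339

2.34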